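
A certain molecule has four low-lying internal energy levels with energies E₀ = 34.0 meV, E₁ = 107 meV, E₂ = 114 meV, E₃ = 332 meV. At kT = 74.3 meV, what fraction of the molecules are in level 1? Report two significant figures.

Eᵢ/kT = 0.4576, 1.440, 1.534, 4.468.
Z = Σ e^(−Eᵢ/kT) = e^(−0.4576) + e^(−1.440) + e^(−1.534) + e^(−4.468) = 0.6328 + 0.2369 + 0.2157 + 0.01147 = 1.097.
P₁ = e^(−E₁/kT) / Z = 0.2369/1.097 = 0.22.

0.22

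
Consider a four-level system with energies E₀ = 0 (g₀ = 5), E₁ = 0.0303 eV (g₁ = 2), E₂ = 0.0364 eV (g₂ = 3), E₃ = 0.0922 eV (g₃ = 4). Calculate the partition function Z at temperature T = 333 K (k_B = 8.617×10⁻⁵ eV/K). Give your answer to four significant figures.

Z = 6.700

k_BT = 8.617×10⁻⁵ × 333 K = 0.0286946 eV.
Eᵢ/kT = 0, 1.05595, 1.26853, 3.21315.
Z = Σ gᵢe^(−Eᵢ/kT) = 5·e^(−0) + 2·e^(−1.05595) + 3·e^(−1.26853) + 4·e^(−3.21315) = 5.00000 + 0.695724 + 0.843734 + 0.160919 = 6.70038.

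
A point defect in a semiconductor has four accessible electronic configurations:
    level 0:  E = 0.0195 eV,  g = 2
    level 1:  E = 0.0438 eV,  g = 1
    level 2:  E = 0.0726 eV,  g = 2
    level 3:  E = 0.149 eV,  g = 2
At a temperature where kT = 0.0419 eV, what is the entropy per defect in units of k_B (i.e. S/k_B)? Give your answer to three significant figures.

Eᵢ/kT = 0.46539, 1.0453, 1.7327, 3.5561.
Z = Σ gᵢe^(−Eᵢ/kT) = 2·e^(−0.46539) + 1·e^(−1.0453) + 2·e^(−1.7327) + 2·e^(−3.5561) = 1.2558 + 0.35159 + 0.35361 + 0.057100 = 2.0181.
⟨E⟩ = Σ EᵢPᵢ = 0.036702 eV.
S/k_B = ln Z + ⟨E⟩/kT = ln(2.0181) + 0.036702/0.0419 = 0.70216 + 0.87594 = 1.58.

1.58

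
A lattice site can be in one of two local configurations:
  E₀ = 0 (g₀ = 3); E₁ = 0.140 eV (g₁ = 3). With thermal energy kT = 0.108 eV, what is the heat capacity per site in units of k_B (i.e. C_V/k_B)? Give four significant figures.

Eᵢ/kT = 0, 1.29630.
Z = Σ gᵢe^(−Eᵢ/kT) = 3·e^(−0) + 3·e^(−1.29630) = 3.00000 + 0.820626 = 3.82063.
⟨E⟩ = 0.0300703 eV, ⟨E²⟩ = 0.00420985 eV².
C_V/k_B = (⟨E²⟩ − ⟨E⟩²)/(kT)² = (0.00420985 − 0.000904223)/0.0116640 = 0.2834.

0.2834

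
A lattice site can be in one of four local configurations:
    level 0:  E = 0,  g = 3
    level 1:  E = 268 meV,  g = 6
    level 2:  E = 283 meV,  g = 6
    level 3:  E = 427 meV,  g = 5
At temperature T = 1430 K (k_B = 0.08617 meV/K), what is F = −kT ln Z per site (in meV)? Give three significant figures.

-184 meV

k_BT = 0.08617 × 1430 K = 123.22 meV.
Eᵢ/kT = 0, 2.1750, 2.2967, 3.4653.
Z = Σ gᵢe^(−Eᵢ/kT) = 3·e^(−0) + 6·e^(−2.1750) + 6·e^(−2.2967) + 5·e^(−3.4653) = 3.0000 + 0.68165 + 0.60354 + 0.15632 = 4.4415.
F = −kT ln Z = −123.22 × ln(4.4415) = −123.22 × 1.4910 = -184 meV.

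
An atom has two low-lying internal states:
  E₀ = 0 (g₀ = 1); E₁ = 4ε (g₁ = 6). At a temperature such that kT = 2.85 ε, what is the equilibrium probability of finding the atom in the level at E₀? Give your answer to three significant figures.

0.404

Eᵢ/kT = 0, 1.4035.
Z = Σ gᵢe^(−Eᵢ/kT) = 1·e^(−0) + 6·e^(−1.4035) = 1.0000 + 1.4744 = 2.4744.
P₀ = g₀ e^(−E₀/kT) / Z = 1.0000/2.4744 = 0.404.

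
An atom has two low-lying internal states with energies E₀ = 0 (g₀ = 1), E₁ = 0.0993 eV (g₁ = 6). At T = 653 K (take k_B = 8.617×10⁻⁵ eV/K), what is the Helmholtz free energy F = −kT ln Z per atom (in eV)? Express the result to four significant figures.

k_BT = 8.617×10⁻⁵ × 653 K = 0.0562690 eV.
Eᵢ/kT = 0, 1.76474.
Z = Σ gᵢe^(−Eᵢ/kT) = 1·e^(−0) + 6·e^(−1.76474) = 1.00000 + 1.02739 = 2.02739.
F = −kT ln Z = −0.0562690 × ln(2.02739) = −0.0562690 × 0.706749 = -0.03977 eV.

-0.03977 eV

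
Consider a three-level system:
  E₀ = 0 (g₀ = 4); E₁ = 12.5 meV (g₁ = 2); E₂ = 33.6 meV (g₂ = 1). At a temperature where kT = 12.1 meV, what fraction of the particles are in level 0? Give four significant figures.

0.8379

Eᵢ/kT = 0, 1.03306, 2.77686.
Z = Σ gᵢe^(−Eᵢ/kT) = 4·e^(−0) + 2·e^(−1.03306) + 1·e^(−2.77686) = 4.00000 + 0.711832 + 0.0622336 = 4.77407.
P₀ = g₀ e^(−E₀/kT) / Z = 4.00000/4.77407 = 0.8379.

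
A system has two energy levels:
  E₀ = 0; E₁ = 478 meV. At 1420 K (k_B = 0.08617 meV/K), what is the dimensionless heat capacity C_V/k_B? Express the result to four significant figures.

k_BT = 0.08617 × 1420 K = 122.361 meV.
Eᵢ/kT = 0, 3.90647.
Z = Σ e^(−Eᵢ/kT) = e^(−0) + e^(−3.90647) = 1.00000 + 0.0201114 = 1.02011.
⟨E⟩ = 9.42374 meV, ⟨E²⟩ = 4504.55 meV².
C_V/k_B = (⟨E²⟩ − ⟨E⟩²)/(kT)² = (4504.55 − 88.8069)/14972.2 = 0.2949.

0.2949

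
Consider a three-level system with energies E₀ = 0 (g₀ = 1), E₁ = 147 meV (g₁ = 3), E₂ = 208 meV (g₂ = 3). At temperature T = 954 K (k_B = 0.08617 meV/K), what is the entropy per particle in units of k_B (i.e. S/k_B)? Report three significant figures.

k_BT = 0.08617 × 954 K = 82.206 meV.
Eᵢ/kT = 0, 1.7882, 2.5302.
Z = Σ gᵢe^(−Eᵢ/kT) = 1·e^(−0) + 3·e^(−1.7882) + 3·e^(−2.5302) = 1.0000 + 0.50178 + 0.23893 = 1.7407.
⟨E⟩ = Σ EᵢPᵢ = 70.925 meV.
S/k_B = ln Z + ⟨E⟩/kT = ln(1.7407) + 70.925/82.206 = 0.55429 + 0.86277 = 1.42.

1.42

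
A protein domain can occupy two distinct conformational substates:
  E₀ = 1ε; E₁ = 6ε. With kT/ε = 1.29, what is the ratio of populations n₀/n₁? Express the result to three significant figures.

n₀/n₁ = exp[−(E₀−E₁)/kT] = exp(−(-5ε)/(1.29ε)) = exp(3.8760) = 48.2.

48.2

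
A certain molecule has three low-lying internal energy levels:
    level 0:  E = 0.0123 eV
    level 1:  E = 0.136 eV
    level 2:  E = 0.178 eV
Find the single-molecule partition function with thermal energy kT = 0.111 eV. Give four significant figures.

Eᵢ/kT = 0.110811, 1.22523, 1.60360.
Z = Σ e^(−Eᵢ/kT) = e^(−0.110811) + e^(−1.22523) + e^(−1.60360) = 0.895108 + 0.293690 + 0.201171 = 1.38997.

Z = 1.390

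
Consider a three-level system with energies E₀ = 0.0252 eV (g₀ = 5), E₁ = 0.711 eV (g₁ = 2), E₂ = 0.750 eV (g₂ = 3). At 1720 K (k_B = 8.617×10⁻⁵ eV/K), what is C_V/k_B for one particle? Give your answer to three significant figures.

0.188

k_BT = 8.617×10⁻⁵ × 1720 K = 0.14821 eV.
Eᵢ/kT = 0.17003, 4.7972, 5.0604.
Z = Σ gᵢe^(−Eᵢ/kT) = 5·e^(−0.17003) + 2·e^(−4.7972) + 3·e^(−5.0604) = 4.2182 + 0.016506 + 0.019029 = 4.2537.
⟨E⟩ = 0.031104 eV, ⟨E²⟩ = 0.0051077 eV².
C_V/k_B = (⟨E²⟩ − ⟨E⟩²)/(kT)² = (0.0051077 − 0.00096746)/0.021966 = 0.188.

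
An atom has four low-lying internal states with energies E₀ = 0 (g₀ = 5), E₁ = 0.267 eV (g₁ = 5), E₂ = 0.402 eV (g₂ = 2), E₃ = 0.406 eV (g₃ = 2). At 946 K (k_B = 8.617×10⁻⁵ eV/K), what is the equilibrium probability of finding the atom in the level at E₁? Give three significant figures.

0.0362

k_BT = 8.617×10⁻⁵ × 946 K = 0.081517 eV.
Eᵢ/kT = 0, 3.2754, 4.9315, 4.9806.
Z = Σ gᵢe^(−Eᵢ/kT) = 5·e^(−0) + 5·e^(−3.2754) + 2·e^(−4.9315) + 2·e^(−4.9806) = 5.0000 + 0.18901 + 0.014431 + 0.013740 = 5.2172.
P₁ = g₁ e^(−E₁/kT) / Z = 0.18901/5.2172 = 0.0362.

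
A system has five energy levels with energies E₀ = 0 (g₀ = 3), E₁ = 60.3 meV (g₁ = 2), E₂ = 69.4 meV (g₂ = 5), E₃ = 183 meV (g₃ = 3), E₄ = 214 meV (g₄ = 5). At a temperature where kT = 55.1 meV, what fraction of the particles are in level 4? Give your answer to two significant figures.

0.019

Eᵢ/kT = 0, 1.094, 1.260, 3.321, 3.884.
Z = Σ gᵢe^(−Eᵢ/kT) = 3·e^(−0) + 2·e^(−1.094) + 5·e^(−1.260) + 3·e^(−3.321) + 5·e^(−3.884) = 3.000 + 0.6697 + 1.418 + 0.1084 + 0.1028 = 5.299.
P₄ = g₄ e^(−E₄/kT) / Z = 0.1028/5.299 = 0.019.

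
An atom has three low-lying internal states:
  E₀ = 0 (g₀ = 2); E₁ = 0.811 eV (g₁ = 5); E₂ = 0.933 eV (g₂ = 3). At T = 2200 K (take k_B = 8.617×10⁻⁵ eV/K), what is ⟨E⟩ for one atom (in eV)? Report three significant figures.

k_BT = 8.617×10⁻⁵ × 2200 K = 0.18957 eV.
Eᵢ/kT = 0, 4.2781, 4.9217.
Z = Σ gᵢe^(−Eᵢ/kT) = 2·e^(−0) + 5·e^(−4.2781) + 3·e^(−4.9217) = 2.0000 + 0.069345 + 0.021860 = 2.0912.
⟨E⟩ = Σ Eᵢ gᵢe^(−Eᵢ/kT) / Z = (0·2.0000 + 0.811·0.069345 + 0.933·0.021860) / 2.0912 = 0.0366 eV.

0.0366 eV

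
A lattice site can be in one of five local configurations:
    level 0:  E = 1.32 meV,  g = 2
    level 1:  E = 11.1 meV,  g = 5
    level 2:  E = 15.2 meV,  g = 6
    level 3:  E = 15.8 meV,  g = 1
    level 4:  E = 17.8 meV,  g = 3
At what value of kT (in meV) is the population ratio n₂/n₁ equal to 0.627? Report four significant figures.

6.316 meV

n₂/n₁ = (g₂/g₁) exp[−(E₂−E₁)/kT] = 0.627.
⇒ (E₂−E₁)/kT = ln((6/5)/0.627) = ln(1.91388) = 0.649133.
kT = 4.1 meV / 0.649133 = 6.316 meV.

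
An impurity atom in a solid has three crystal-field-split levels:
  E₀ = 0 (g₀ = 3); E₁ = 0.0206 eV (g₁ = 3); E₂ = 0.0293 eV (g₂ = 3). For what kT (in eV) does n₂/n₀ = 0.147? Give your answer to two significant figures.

0.015 eV

n₂/n₀ = (g₂/g₀) exp[−(E₂−E₀)/kT] = 0.147.
⇒ (E₂−E₀)/kT = ln((3/3)/0.147) = ln(6.803) = 1.917.
kT = 0.0293 eV / 1.917 = 0.015 eV.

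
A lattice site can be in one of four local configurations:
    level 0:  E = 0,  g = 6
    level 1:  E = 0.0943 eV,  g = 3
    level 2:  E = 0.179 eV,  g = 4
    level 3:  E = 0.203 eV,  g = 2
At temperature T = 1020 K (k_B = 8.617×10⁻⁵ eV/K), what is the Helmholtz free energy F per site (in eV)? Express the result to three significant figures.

-0.180 eV

k_BT = 8.617×10⁻⁵ × 1020 K = 0.087893 eV.
Eᵢ/kT = 0, 1.0729, 2.0366, 2.3096.
Z = Σ gᵢe^(−Eᵢ/kT) = 6·e^(−0) + 3·e^(−1.0729) + 4·e^(−2.0366) + 2·e^(−2.3096) = 6.0000 + 1.0260 + 0.52189 + 0.19860 = 7.7465.
F = −kT ln Z = −0.087893 × ln(7.7465) = −0.087893 × 2.0472 = -0.180 eV.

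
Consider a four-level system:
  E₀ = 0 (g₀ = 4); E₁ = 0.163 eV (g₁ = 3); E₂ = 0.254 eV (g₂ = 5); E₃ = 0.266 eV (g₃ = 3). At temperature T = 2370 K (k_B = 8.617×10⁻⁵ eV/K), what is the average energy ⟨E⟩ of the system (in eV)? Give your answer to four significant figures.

0.1056 eV

k_BT = 8.617×10⁻⁵ × 2370 K = 0.204223 eV.
Eᵢ/kT = 0, 0.798147, 1.24374, 1.30250.
Z = Σ gᵢe^(−Eᵢ/kT) = 4·e^(−0) + 3·e^(−0.798147) + 5·e^(−1.24374) + 3·e^(−1.30250) = 4.00000 + 1.35049 + 1.44152 + 0.815554 = 7.60756.
⟨E⟩ = Σ Eᵢ gᵢe^(−Eᵢ/kT) / Z = (0·4.00000 + 0.163·1.35049 + 0.254·1.44152 + 0.266·0.815554) / 7.60756 = 0.1056 eV.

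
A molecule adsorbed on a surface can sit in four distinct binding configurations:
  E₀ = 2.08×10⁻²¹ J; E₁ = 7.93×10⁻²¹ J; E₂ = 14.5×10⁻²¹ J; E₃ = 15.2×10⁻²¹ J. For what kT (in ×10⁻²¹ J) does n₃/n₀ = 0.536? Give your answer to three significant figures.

21.0 ×10⁻²¹ J

n₃/n₀ = exp[−(E₃−E₀)/kT] = 0.536.
⇒ (E₃−E₀)/kT = ln(1/0.536) = ln(1.8657) = 0.62364.
kT = 13.12 ×10⁻²¹ J / 0.62364 = 21.0 ×10⁻²¹ J.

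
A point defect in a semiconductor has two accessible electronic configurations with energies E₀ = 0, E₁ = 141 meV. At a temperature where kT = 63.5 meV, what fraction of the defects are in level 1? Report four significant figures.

0.09793

Eᵢ/kT = 0, 2.22047.
Z = Σ e^(−Eᵢ/kT) = e^(−0) + e^(−2.22047) = 1.00000 + 0.108558 = 1.10856.
P₁ = e^(−E₁/kT) / Z = 0.108558/1.10856 = 0.09793.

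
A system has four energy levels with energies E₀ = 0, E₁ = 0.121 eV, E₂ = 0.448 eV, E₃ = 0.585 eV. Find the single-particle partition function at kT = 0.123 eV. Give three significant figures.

Eᵢ/kT = 0, 0.98374, 3.6423, 4.7561.
Z = Σ e^(−Eᵢ/kT) = e^(−0) + e^(−0.98374) + e^(−3.6423) + e^(−4.7561) = 1.0000 + 0.37391 + 0.026192 + 0.0085991 = 1.4087.

Z = 1.41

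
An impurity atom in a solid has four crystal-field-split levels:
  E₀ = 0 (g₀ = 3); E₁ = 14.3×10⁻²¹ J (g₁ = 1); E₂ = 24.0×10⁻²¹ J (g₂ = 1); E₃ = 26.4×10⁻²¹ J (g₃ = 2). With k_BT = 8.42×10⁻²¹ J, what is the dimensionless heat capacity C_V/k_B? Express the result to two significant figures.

0.51

Eᵢ/kT = 0, 1.698, 2.850, 3.135.
Z = Σ gᵢe^(−Eᵢ/kT) = 3·e^(−0) + 1·e^(−1.698) + 1·e^(−2.850) + 2·e^(−3.135) = 3.000 + 0.1830 + 0.05784 + 0.08700 = 3.328.
⟨E⟩ = 1.894, ⟨E²⟩ = 39.48.
C_V/k_B = (⟨E²⟩ − ⟨E⟩²)/(kT)² = (39.48 − 3.587)/70.90 = 0.51.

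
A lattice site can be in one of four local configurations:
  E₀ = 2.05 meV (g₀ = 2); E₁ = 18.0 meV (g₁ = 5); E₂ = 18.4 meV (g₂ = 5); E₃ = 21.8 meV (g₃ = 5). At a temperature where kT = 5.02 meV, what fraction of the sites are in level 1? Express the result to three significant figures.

0.0834

Eᵢ/kT = 0.40837, 3.5857, 3.6653, 4.3426.
Z = Σ gᵢe^(−Eᵢ/kT) = 2·e^(−0.40837) + 5·e^(−3.5857) + 5·e^(−3.6653) + 5·e^(−4.3426) = 1.3295 + 0.13859 + 0.12798 + 0.065013 = 1.6611.
P₁ = g₁ e^(−E₁/kT) / Z = 0.13859/1.6611 = 0.0834.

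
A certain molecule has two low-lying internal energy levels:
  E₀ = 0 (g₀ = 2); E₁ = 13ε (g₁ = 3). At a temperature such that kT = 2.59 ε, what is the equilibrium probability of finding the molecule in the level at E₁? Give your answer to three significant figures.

0.00982

Eᵢ/kT = 0, 5.0193.
Z = Σ gᵢe^(−Eᵢ/kT) = 2·e^(−0) + 3·e^(−5.0193) = 2.0000 + 0.019827 = 2.0198.
P₁ = g₁ e^(−E₁/kT) / Z = 0.019827/2.0198 = 0.00982.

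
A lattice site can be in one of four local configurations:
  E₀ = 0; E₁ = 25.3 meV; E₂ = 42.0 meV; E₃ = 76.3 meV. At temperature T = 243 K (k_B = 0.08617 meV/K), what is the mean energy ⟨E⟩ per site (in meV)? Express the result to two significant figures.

10 meV

k_BT = 0.08617 × 243 K = 20.94 meV.
Eᵢ/kT = 0, 1.208, 2.006, 3.644.
Z = Σ e^(−Eᵢ/kT) = e^(−0) + e^(−1.208) + e^(−2.006) + e^(−3.644) = 1.000 + 0.2988 + 0.1345 + 0.02615 = 1.459.
⟨E⟩ = Σ Eᵢ e^(−Eᵢ/kT) / Z = (0·1.000 + 25.3·0.2988 + 42.0·0.1345 + 76.3·0.02615) / 1.459 = 10 meV.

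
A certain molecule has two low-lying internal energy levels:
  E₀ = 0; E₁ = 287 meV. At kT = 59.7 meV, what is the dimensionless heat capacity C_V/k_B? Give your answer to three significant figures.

Eᵢ/kT = 0, 4.8074.
Z = Σ e^(−Eᵢ/kT) = e^(−0) + e^(−4.8074) = 1.0000 + 0.0081691 = 1.0082.
⟨E⟩ = 2.3255 meV, ⟨E²⟩ = 667.41 meV².
C_V/k_B = (⟨E²⟩ − ⟨E⟩²)/(kT)² = (667.41 − 5.4080)/3564.1 = 0.186.

0.186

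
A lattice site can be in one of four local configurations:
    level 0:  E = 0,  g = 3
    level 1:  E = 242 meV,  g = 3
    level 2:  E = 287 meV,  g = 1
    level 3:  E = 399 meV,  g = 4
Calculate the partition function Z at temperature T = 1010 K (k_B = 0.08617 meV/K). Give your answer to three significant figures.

Z = 3.26

k_BT = 0.08617 × 1010 K = 87.032 meV.
Eᵢ/kT = 0, 2.7806, 3.2976, 4.5845.
Z = Σ gᵢe^(−Eᵢ/kT) = 3·e^(−0) + 3·e^(−2.7806) + 1·e^(−3.2976) + 4·e^(−4.5845) = 3.0000 + 0.18600 + 0.036972 + 0.040835 = 3.2638.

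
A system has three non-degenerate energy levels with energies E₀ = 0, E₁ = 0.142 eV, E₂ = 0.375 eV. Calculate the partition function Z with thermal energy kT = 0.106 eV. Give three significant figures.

Z = 1.29

Eᵢ/kT = 0, 1.3396, 3.5377.
Z = Σ e^(−Eᵢ/kT) = e^(−0) + e^(−1.3396) + e^(−3.5377) = 1.0000 + 0.26195 + 0.029080 = 1.2910.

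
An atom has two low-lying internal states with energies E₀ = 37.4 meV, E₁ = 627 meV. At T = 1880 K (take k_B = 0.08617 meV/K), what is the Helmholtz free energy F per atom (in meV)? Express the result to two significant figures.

k_BT = 0.08617 × 1880 K = 162.0 meV.
Eᵢ/kT = 0.2309, 3.870.
Z = Σ e^(−Eᵢ/kT) = e^(−0.2309) + e^(−3.870) = 0.7938 + 0.02086 = 0.8147.
F = −kT ln Z = −162.0 × ln(0.8147) = −162.0 × -0.2049 = 33 meV.

33 meV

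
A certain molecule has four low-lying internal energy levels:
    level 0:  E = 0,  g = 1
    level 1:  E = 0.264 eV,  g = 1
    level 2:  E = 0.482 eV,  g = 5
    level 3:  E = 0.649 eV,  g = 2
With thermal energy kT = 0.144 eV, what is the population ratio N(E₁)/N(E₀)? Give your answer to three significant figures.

0.160

n₁/n₀ = (g₁/g₀) exp[−(E₁−E₀)/kT] = (1/1) × exp(−(0.264 eV)/(0.144 eV)) = (1/1) × exp(-1.8333) = 0.160.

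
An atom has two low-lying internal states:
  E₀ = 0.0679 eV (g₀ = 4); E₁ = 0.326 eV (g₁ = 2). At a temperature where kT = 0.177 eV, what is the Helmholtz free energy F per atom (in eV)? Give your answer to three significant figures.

-0.197 eV

Eᵢ/kT = 0.38362, 1.8418.
Z = Σ gᵢe^(−Eᵢ/kT) = 4·e^(−0.38362) + 2·e^(−1.8418) = 2.7256 + 0.31706 = 3.0427.
F = −kT ln Z = −0.177 × ln(3.0427) = −0.177 × 1.1127 = -0.197 eV.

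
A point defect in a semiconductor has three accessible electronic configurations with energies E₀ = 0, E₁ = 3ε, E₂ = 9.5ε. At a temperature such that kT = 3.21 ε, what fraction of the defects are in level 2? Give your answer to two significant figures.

0.036

Eᵢ/kT = 0, 0.9346, 2.960.
Z = Σ e^(−Eᵢ/kT) = e^(−0) + e^(−0.9346) + e^(−2.960) = 1.000 + 0.3927 + 0.05182 = 1.445.
P₂ = e^(−E₂/kT) / Z = 0.05182/1.445 = 0.036.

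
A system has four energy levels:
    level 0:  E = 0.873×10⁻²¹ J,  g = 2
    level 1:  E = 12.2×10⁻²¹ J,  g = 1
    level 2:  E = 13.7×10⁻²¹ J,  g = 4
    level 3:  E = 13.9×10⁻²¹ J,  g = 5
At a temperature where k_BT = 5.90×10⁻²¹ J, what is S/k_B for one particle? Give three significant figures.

1.94

Eᵢ/kT = 0.14797, 2.0678, 2.3220, 2.3559.
Z = Σ gᵢe^(−Eᵢ/kT) = 2·e^(−0.14797) + 1·e^(−2.0678) + 4·e^(−2.3220) + 5·e^(−2.3559) = 1.7249 + 0.12646 + 0.39231 + 0.47404 = 2.7177.
⟨E⟩ = Σ EᵢPᵢ = 5.5240 ×10⁻²¹ J.
S/k_B = ln Z + ⟨E⟩/kT = ln(2.7177) + 5.5240/5.90 = 0.99979 + 0.93627 = 1.94.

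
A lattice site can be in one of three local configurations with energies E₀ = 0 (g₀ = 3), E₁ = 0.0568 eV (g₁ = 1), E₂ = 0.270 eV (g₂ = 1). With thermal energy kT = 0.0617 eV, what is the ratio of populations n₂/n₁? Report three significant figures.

n₂/n₁ = (g₂/g₁) exp[−(E₂−E₁)/kT] = (1/1) × exp(−(0.2132 eV)/(0.0617 eV)) = (1/1) × exp(-3.4554) = 0.0316.

0.0316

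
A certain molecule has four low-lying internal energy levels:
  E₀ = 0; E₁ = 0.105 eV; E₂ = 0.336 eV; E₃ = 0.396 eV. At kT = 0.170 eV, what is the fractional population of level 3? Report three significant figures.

0.0548

Eᵢ/kT = 0, 0.61765, 1.9765, 2.3294.
Z = Σ e^(−Eᵢ/kT) = e^(−0) + e^(−0.61765) + e^(−1.9765) + e^(−2.3294) = 1.0000 + 0.53921 + 0.13855 + 0.097354 = 1.7751.
P₃ = e^(−E₃/kT) / Z = 0.097354/1.7751 = 0.0548.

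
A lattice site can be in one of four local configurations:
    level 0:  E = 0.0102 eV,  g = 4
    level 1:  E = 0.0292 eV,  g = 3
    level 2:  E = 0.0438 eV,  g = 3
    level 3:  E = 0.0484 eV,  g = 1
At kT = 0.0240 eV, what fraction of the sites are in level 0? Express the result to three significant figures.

0.635

Eᵢ/kT = 0.42500, 1.2167, 1.8250, 2.0167.
Z = Σ gᵢe^(−Eᵢ/kT) = 4·e^(−0.42500) + 3·e^(−1.2167) + 3·e^(−1.8250) + 1·e^(−2.0167) = 2.6151 + 0.88862 + 0.48365 + 0.13309 = 4.1205.
P₀ = g₀ e^(−E₀/kT) / Z = 2.6151/4.1205 = 0.635.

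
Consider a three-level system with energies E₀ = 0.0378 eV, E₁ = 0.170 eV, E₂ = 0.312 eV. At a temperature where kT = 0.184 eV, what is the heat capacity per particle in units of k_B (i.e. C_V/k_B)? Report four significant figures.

0.2786

Eᵢ/kT = 0.205435, 0.923913, 1.69565.
Z = Σ e^(−Eᵢ/kT) = e^(−0.205435) + e^(−0.923913) + e^(−1.69565) = 0.814293 + 0.396963 + 0.183480 = 1.39474.
⟨E⟩ = 0.111497 eV, ⟨E²⟩ = 0.0218653 eV².
C_V/k_B = (⟨E²⟩ − ⟨E⟩²)/(kT)² = (0.0218653 − 0.0124316)/0.0338560 = 0.2786.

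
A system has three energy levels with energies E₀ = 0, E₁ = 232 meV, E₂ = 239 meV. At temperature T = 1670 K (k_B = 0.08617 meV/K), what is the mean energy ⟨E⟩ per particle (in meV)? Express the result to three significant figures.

k_BT = 0.08617 × 1670 K = 143.90 meV.
Eᵢ/kT = 0, 1.6122, 1.6609.
Z = Σ e^(−Eᵢ/kT) = e^(−0) + e^(−1.6122) + e^(−1.6609) = 1.0000 + 0.19945 + 0.18997 = 1.3894.
⟨E⟩ = Σ Eᵢ e^(−Eᵢ/kT) / Z = (0·1.0000 + 232·0.19945 + 239·0.18997) / 1.3894 = 66.0 meV.

66.0 meV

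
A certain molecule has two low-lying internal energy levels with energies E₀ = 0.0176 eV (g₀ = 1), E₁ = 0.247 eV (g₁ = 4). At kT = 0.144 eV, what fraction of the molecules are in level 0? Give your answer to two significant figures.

Eᵢ/kT = 0.1222, 1.715.
Z = Σ gᵢe^(−Eᵢ/kT) = 1·e^(−0.1222) + 4·e^(−1.715) = 0.8850 + 0.7199 = 1.605.
P₀ = g₀ e^(−E₀/kT) / Z = 0.8850/1.605 = 0.55.

0.55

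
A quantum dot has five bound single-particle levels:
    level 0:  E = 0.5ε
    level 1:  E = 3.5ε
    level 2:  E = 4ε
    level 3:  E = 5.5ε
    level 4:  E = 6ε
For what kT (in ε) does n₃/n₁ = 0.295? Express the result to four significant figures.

n₃/n₁ = exp[−(E₃−E₁)/kT] = 0.295.
⇒ (E₃−E₁)/kT = ln(1/0.295) = ln(3.38983) = 1.22078.
kT = 2.0ε / 1.22078 = 1.638 ε.

1.638 ε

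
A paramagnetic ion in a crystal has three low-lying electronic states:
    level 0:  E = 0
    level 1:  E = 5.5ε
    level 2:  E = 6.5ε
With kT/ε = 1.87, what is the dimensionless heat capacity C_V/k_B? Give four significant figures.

Eᵢ/kT = 0, 2.94118, 3.47594.
Z = Σ e^(−Eᵢ/kT) = e^(−0) + e^(−2.94118) + e^(−3.47594) = 1.00000 + 0.0528034 + 0.0309327 = 1.08374.
⟨E⟩ = 0.453505 ε, ⟨E²⟩ = 2.67980 ε².
C_V/k_B = (⟨E²⟩ − ⟨E⟩²)/(kT)² = (2.67980 − 0.205667)/3.49690 = 0.7075.

0.7075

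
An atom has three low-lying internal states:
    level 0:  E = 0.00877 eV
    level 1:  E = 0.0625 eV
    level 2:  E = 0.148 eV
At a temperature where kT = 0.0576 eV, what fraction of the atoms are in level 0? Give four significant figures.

0.6745

Eᵢ/kT = 0.152257, 1.08507, 2.56944.
Z = Σ e^(−Eᵢ/kT) = e^(−0.152257) + e^(−1.08507) + e^(−2.56944) = 0.858768 + 0.337878 + 0.0765784 = 1.27322.
P₀ = e^(−E₀/kT) / Z = 0.858768/1.27322 = 0.6745.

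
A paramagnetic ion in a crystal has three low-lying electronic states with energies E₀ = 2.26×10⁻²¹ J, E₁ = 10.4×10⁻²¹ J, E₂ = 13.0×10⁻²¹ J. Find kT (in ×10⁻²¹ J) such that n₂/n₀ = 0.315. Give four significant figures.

9.297 ×10⁻²¹ J

n₂/n₀ = exp[−(E₂−E₀)/kT] = 0.315.
⇒ (E₂−E₀)/kT = ln(1/0.315) = ln(3.17460) = 1.15518.
kT = 10.74 ×10⁻²¹ J / 1.15518 = 9.297 ×10⁻²¹ J.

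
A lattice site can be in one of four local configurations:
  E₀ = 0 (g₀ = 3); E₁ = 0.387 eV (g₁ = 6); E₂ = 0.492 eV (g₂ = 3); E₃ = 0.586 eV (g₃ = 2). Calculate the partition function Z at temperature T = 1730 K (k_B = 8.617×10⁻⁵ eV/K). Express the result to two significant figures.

k_BT = 8.617×10⁻⁵ × 1730 K = 0.1491 eV.
Eᵢ/kT = 0, 2.596, 3.300, 3.930.
Z = Σ gᵢe^(−Eᵢ/kT) = 3·e^(−0) + 6·e^(−2.596) + 3·e^(−3.300) + 2·e^(−3.930) = 3.000 + 0.4474 + 0.1106 + 0.03929 = 3.597.

Z = 3.6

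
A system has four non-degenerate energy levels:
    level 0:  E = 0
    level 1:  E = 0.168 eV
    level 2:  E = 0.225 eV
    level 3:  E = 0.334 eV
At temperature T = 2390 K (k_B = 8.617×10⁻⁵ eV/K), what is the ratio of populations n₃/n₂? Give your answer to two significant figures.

0.59

k_BT = 8.617×10⁻⁵ × 2390 K = 0.2059 eV.
n₃/n₂ = exp[−(E₃−E₂)/kT] = exp(−(0.109 eV)/(0.2059 eV)) = exp(-0.5294) = 0.59.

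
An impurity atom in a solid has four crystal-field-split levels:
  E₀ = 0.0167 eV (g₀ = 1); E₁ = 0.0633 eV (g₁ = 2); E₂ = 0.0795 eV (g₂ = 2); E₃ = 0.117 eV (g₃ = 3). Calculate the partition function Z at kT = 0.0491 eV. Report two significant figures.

Eᵢ/kT = 0.3401, 1.289, 1.619, 2.383.
Z = Σ gᵢe^(−Eᵢ/kT) = 1·e^(−0.3401) + 2·e^(−1.289) + 2·e^(−1.619) + 3·e^(−2.383) = 0.7117 + 0.5511 + 0.3962 + 0.2768 = 1.936.

Z = 1.9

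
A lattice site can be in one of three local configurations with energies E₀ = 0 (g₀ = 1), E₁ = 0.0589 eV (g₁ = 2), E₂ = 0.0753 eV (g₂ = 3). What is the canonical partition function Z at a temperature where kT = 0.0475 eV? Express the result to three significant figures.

Eᵢ/kT = 0, 1.2400, 1.5853.
Z = Σ gᵢe^(−Eᵢ/kT) = 1·e^(−0) + 2·e^(−1.2400) + 3·e^(−1.5853) = 1.0000 + 0.57877 + 0.61466 = 2.1934.

Z = 2.19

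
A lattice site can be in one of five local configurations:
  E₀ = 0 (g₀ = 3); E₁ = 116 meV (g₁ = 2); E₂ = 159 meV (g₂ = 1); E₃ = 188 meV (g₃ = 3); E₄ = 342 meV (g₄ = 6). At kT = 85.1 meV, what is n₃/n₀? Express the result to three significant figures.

0.110

n₃/n₀ = (g₃/g₀) exp[−(E₃−E₀)/kT] = (3/3) × exp(−(188 meV)/(85.1 meV)) = (3/3) × exp(-2.2092) = 0.110.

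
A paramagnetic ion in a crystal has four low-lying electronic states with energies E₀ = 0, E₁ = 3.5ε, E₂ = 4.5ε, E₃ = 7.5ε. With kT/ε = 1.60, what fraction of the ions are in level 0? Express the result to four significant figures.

0.8464

Eᵢ/kT = 0, 2.18750, 2.81250, 4.68750.
Z = Σ e^(−Eᵢ/kT) = e^(−0) + e^(−2.18750) + e^(−2.81250) + e^(−4.68750) = 1.00000 + 0.112197 + 0.0600547 + 0.00920968 = 1.18146.
P₀ = e^(−E₀/kT) / Z = 1.00000/1.18146 = 0.8464.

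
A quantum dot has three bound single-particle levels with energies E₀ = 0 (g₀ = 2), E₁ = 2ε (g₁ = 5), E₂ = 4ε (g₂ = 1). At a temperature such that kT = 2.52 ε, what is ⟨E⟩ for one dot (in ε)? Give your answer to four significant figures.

Eᵢ/kT = 0, 0.793651, 1.58730.
Z = Σ gᵢe^(−Eᵢ/kT) = 2·e^(−0) + 5·e^(−0.793651) + 1·e^(−1.58730) = 2.00000 + 2.26095 + 0.204477 = 4.46543.
⟨E⟩ = Σ Eᵢ gᵢe^(−Eᵢ/kT) / Z = (0·2.00000 + 2·2.26095 + 4·0.204477) / 4.46543 = 1.196 ε.

1.196 ε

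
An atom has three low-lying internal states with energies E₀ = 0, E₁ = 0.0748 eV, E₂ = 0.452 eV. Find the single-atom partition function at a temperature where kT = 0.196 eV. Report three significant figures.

Z = 1.78

Eᵢ/kT = 0, 0.38163, 2.3061.
Z = Σ e^(−Eᵢ/kT) = e^(−0) + e^(−0.38163) + e^(−2.3061) = 1.0000 + 0.68275 + 0.099649 = 1.7824.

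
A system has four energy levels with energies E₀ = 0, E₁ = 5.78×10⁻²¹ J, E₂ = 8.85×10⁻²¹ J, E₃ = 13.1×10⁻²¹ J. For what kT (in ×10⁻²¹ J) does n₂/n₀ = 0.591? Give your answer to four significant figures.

16.83 ×10⁻²¹ J

n₂/n₀ = exp[−(E₂−E₀)/kT] = 0.591.
⇒ (E₂−E₀)/kT = ln(1/0.591) = ln(1.69205) = 0.525941.
kT = 8.85 ×10⁻²¹ J / 0.525941 = 16.83 ×10⁻²¹ J.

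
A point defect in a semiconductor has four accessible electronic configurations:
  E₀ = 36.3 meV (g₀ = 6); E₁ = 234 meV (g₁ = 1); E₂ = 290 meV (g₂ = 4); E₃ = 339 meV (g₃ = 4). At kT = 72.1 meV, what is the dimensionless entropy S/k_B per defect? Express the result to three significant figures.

Eᵢ/kT = 0.50347, 3.2455, 4.0222, 4.7018.
Z = Σ gᵢe^(−Eᵢ/kT) = 6·e^(−0.50347) + 1·e^(−3.2455) + 4·e^(−4.0222) + 4·e^(−4.7018) = 3.6266 + 0.038949 + 0.071654 + 0.036316 = 3.7735.
⟨E⟩ = Σ EᵢPᵢ = 46.071 meV.
S/k_B = ln Z + ⟨E⟩/kT = ln(3.7735) + 46.071/72.1 = 1.3280 + 0.63899 = 1.97.

1.97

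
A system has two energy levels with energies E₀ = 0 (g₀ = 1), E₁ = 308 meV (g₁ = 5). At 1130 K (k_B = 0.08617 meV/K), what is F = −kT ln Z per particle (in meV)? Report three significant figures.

k_BT = 0.08617 × 1130 K = 97.372 meV.
Eᵢ/kT = 0, 3.1631.
Z = Σ gᵢe^(−Eᵢ/kT) = 1·e^(−0) + 5·e^(−3.1631) = 1.0000 + 0.21147 = 1.2115.
F = −kT ln Z = −97.372 × ln(1.2115) = −97.372 × 0.19186 = -18.7 meV.

-18.7 meV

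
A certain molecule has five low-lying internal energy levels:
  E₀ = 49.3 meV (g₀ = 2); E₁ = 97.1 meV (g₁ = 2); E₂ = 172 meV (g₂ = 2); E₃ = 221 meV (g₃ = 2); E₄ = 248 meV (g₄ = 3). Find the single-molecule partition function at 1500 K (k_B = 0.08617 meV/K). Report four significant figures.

Z = 3.640

k_BT = 0.08617 × 1500 K = 129.255 meV.
Eᵢ/kT = 0.381417, 0.751228, 1.33070, 1.70980, 1.91869.
Z = Σ gᵢe^(−Eᵢ/kT) = 2·e^(−0.381417) + 2·e^(−0.751228) + 2·e^(−1.33070) + 2·e^(−1.70980) + 3·e^(−1.91869) = 1.36579 + 0.943574 + 0.528584 + 0.361804 + 0.440397 = 3.64015.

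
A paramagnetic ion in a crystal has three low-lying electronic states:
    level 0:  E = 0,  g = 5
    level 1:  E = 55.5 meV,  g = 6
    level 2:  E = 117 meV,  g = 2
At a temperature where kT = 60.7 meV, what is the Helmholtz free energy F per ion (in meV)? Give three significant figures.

Eᵢ/kT = 0, 0.91433, 1.9275.
Z = Σ gᵢe^(−Eᵢ/kT) = 5·e^(−0) + 6·e^(−0.91433) + 2·e^(−1.9275) = 5.0000 + 2.4047 + 0.29102 = 7.6957.
F = −kT ln Z = −60.7 × ln(7.6957) = −60.7 × 2.0407 = -124 meV.

-124 meV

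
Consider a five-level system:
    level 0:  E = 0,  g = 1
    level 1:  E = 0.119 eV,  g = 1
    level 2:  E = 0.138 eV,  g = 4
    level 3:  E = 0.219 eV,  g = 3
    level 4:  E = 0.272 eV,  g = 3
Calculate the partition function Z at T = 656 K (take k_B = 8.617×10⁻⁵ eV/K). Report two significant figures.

k_BT = 8.617×10⁻⁵ × 656 K = 0.05653 eV.
Eᵢ/kT = 0, 2.105, 2.441, 3.874, 4.812.
Z = Σ gᵢe^(−Eᵢ/kT) = 1·e^(−0) + 1·e^(−2.105) + 4·e^(−2.441) + 3·e^(−3.874) + 3·e^(−4.812) = 1.000 + 0.1218 + 0.3483 + 0.06233 + 0.02439 = 1.557.

Z = 1.6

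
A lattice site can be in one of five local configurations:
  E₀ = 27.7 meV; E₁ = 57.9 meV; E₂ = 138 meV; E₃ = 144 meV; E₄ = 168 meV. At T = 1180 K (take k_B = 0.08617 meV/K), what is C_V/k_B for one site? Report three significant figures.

k_BT = 0.08617 × 1180 K = 101.68 meV.
Eᵢ/kT = 0.27242, 0.56943, 1.3572, 1.4162, 1.6522.
Z = Σ e^(−Eᵢ/kT) = e^(−0.27242) + e^(−0.56943) + e^(−1.3572) + e^(−1.4162) + e^(−1.6522) = 0.76153 + 0.56585 + 0.25738 + 0.24263 + 0.19163 = 2.0190.
⟨E⟩ = 77.518 meV, ⟨E²⟩ = 8827.4 meV².
C_V/k_B = (⟨E²⟩ − ⟨E⟩²)/(kT)² = (8827.4 − 6009.0)/10339 = 0.273.

0.273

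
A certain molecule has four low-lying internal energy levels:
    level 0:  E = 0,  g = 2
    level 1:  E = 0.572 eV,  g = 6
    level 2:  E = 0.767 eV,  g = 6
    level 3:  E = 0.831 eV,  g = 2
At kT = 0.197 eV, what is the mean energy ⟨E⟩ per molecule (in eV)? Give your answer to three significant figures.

Eᵢ/kT = 0, 2.9036, 3.8934, 4.2183.
Z = Σ gᵢe^(−Eᵢ/kT) = 2·e^(−0) + 6·e^(−2.9036) + 6·e^(−3.8934) + 2·e^(−4.2183) = 2.0000 + 0.32895 + 0.12226 + 0.029447 = 2.4807.
⟨E⟩ = Σ Eᵢ gᵢe^(−Eᵢ/kT) / Z = (0·2.0000 + 0.572·0.32895 + 0.767·0.12226 + 0.831·0.029447) / 2.4807 = 0.124 eV.

0.124 eV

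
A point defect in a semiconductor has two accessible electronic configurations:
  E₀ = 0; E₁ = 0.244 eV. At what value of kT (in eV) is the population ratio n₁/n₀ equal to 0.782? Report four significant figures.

n₁/n₀ = exp[−(E₁−E₀)/kT] = 0.782.
⇒ (E₁−E₀)/kT = ln(1/0.782) = ln(1.27877) = 0.245899.
kT = 0.244 eV / 0.245899 = 0.9923 eV.

0.9923 eV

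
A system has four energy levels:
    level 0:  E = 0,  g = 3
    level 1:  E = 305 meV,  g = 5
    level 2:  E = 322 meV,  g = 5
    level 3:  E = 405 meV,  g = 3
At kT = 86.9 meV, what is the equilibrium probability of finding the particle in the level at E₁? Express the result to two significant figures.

0.045

Eᵢ/kT = 0, 3.510, 3.705, 4.661.
Z = Σ gᵢe^(−Eᵢ/kT) = 3·e^(−0) + 5·e^(−3.510) + 5·e^(−3.705) + 3·e^(−4.661) = 3.000 + 0.1495 + 0.1230 + 0.02837 = 3.301.
P₁ = g₁ e^(−E₁/kT) / Z = 0.1495/3.301 = 0.045.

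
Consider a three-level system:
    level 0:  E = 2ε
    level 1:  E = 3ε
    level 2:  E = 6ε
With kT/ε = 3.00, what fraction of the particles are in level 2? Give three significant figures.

Eᵢ/kT = 0.66667, 1.0000, 2.0000.
Z = Σ e^(−Eᵢ/kT) = e^(−0.66667) + e^(−1.0000) + e^(−2.0000) = 0.51342 + 0.36788 + 0.13534 = 1.0166.
P₂ = e^(−E₂/kT) / Z = 0.13534/1.0166 = 0.133.

0.133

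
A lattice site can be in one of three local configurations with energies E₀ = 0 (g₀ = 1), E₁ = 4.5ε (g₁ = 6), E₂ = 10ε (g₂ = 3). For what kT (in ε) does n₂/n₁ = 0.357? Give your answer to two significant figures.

n₂/n₁ = (g₂/g₁) exp[−(E₂−E₁)/kT] = 0.357.
⇒ (E₂−E₁)/kT = ln((3/6)/0.357) = ln(1.401) = 0.3372.
kT = 5.5ε / 0.3372 = 16 ε.

16 ε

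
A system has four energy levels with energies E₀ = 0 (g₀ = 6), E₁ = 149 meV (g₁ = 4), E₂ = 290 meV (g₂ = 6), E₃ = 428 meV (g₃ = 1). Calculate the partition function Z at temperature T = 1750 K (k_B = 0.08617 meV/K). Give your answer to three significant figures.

k_BT = 0.08617 × 1750 K = 150.80 meV.
Eᵢ/kT = 0, 0.98806, 1.9231, 2.8382.
Z = Σ gᵢe^(−Eᵢ/kT) = 6·e^(−0) + 4·e^(−0.98806) + 6·e^(−1.9231) + 1·e^(−2.8382) = 6.0000 + 1.4892 + 0.87692 + 0.058531 = 8.4247.

Z = 8.42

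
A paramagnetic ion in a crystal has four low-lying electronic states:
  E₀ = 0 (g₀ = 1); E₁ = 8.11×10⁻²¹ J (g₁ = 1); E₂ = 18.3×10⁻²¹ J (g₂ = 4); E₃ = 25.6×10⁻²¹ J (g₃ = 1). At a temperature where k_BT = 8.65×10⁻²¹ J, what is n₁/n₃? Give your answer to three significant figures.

7.55

n₁/n₃ = (g₁/g₃) exp[−(E₁−E₃)/kT] = (1/1) × exp(−(-17.49 ×10⁻²¹ J)/(8.65 ×10⁻²¹ J)) = (1/1) × exp(2.0220) = 7.55.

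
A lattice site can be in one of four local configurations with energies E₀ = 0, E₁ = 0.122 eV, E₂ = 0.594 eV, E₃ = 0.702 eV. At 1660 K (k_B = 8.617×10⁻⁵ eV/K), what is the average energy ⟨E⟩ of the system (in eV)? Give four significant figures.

0.04590 eV

k_BT = 8.617×10⁻⁵ × 1660 K = 0.143042 eV.
Eᵢ/kT = 0, 0.852896, 4.15263, 4.90765.
Z = Σ e^(−Eᵢ/kT) = e^(−0) + e^(−0.852896) + e^(−4.15263) + e^(−4.90765) = 1.00000 + 0.426179 + 0.0157230 + 0.00738983 = 1.44929.
⟨E⟩ = Σ Eᵢ e^(−Eᵢ/kT) / Z = (0·1.00000 + 0.122·0.426179 + 0.594·0.0157230 + 0.702·0.00738983) / 1.44929 = 0.04590 eV.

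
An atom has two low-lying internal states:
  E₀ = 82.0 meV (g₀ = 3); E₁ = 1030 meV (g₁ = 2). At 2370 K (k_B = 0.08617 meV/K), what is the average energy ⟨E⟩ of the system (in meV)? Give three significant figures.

88.1 meV

k_BT = 0.08617 × 2370 K = 204.22 meV.
Eᵢ/kT = 0.40153, 5.0436.
Z = Σ gᵢe^(−Eᵢ/kT) = 3·e^(−0.40153) + 2·e^(−5.0436) = 2.0079 + 0.012901 = 2.0208.
⟨E⟩ = Σ Eᵢ gᵢe^(−Eᵢ/kT) / Z = (82.0·2.0079 + 1030·0.012901) / 2.0208 = 88.1 meV.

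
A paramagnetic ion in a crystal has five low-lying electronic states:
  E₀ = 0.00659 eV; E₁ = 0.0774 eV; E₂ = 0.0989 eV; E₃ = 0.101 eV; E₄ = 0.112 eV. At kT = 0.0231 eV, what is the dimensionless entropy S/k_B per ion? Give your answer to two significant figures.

0.39

Eᵢ/kT = 0.2853, 3.351, 4.281, 4.372, 4.848.
Z = Σ e^(−Eᵢ/kT) = e^(−0.2853) + e^(−3.351) + e^(−4.281) + e^(−4.372) + e^(−4.848) = 0.7518 + 0.03505 + 0.01383 + 0.01263 + 0.007844 = 0.8212.
⟨E⟩ = Σ EᵢPᵢ = 0.01363 eV.
S/k_B = ln Z + ⟨E⟩/kT = ln(0.8212) + 0.01363/0.0231 = -0.1970 + 0.5900 = 0.39.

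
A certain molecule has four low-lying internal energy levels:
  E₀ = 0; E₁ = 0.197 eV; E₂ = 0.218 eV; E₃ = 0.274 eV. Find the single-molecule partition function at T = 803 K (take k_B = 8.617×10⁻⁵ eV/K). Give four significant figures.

Z = 1.120

k_BT = 8.617×10⁻⁵ × 803 K = 0.0691945 eV.
Eᵢ/kT = 0, 2.84705, 3.15054, 3.95985.
Z = Σ e^(−Eᵢ/kT) = e^(−0) + e^(−2.84705) + e^(−3.15054) + e^(−3.95985) = 1.00000 + 0.0580152 + 0.0428290 + 0.0190660 = 1.11991.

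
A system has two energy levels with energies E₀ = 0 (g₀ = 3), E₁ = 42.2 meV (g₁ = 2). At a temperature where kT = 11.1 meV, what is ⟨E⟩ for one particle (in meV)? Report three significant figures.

Eᵢ/kT = 0, 3.8018.
Z = Σ gᵢe^(−Eᵢ/kT) = 3·e^(−0) + 2·e^(−3.8018) = 3.0000 + 0.044661 = 3.0447.
⟨E⟩ = Σ Eᵢ gᵢe^(−Eᵢ/kT) / Z = (0·3.0000 + 42.2·0.044661) / 3.0447 = 0.619 meV.

0.619 meV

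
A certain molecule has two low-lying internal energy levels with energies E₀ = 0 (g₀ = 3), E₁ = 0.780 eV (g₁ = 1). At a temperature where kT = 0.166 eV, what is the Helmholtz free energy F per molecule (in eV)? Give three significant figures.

Eᵢ/kT = 0, 4.6988.
Z = Σ gᵢe^(−Eᵢ/kT) = 3·e^(−0) + 1·e^(−4.6988) = 3.0000 + 0.0091062 = 3.0091.
F = −kT ln Z = −0.166 × ln(3.0091) = −0.166 × 1.1016 = -0.183 eV.

-0.183 eV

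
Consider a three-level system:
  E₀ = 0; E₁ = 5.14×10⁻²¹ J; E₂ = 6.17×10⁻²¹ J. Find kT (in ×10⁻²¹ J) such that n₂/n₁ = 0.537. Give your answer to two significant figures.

n₂/n₁ = exp[−(E₂−E₁)/kT] = 0.537.
⇒ (E₂−E₁)/kT = ln(1/0.537) = ln(1.862) = 0.6217.
kT = 1.03 ×10⁻²¹ J / 0.6217 = 1.7 ×10⁻²¹ J.

1.7 ×10⁻²¹ J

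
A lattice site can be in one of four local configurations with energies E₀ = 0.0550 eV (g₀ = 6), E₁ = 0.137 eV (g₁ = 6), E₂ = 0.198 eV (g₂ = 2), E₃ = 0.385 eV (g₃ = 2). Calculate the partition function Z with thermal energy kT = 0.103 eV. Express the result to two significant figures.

Eᵢ/kT = 0.5340, 1.330, 1.922, 3.738.
Z = Σ gᵢe^(−Eᵢ/kT) = 6·e^(−0.5340) + 6·e^(−1.330) + 2·e^(−1.922) + 2·e^(−3.738) = 3.518 + 1.587 + 0.2926 + 0.04760 = 5.445.

Z = 5.4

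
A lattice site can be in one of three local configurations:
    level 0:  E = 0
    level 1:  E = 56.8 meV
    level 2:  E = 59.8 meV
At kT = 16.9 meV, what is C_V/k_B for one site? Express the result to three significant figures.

Eᵢ/kT = 0, 3.3609, 3.5385.
Z = Σ e^(−Eᵢ/kT) = e^(−0) + e^(−3.3609) + e^(−3.5385) = 1.0000 + 0.034704 + 0.029057 = 1.0638.
⟨E⟩ = 3.4864 meV, ⟨E²⟩ = 202.93 meV².
C_V/k_B = (⟨E²⟩ − ⟨E⟩²)/(kT)² = (202.93 − 12.155)/285.61 = 0.668.

0.668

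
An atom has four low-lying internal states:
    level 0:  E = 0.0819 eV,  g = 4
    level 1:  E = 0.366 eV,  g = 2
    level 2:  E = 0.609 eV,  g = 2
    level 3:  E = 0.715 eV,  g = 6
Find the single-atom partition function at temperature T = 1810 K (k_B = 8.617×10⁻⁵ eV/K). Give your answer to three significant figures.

Z = 2.66

k_BT = 8.617×10⁻⁵ × 1810 K = 0.15597 eV.
Eᵢ/kT = 0.52510, 2.3466, 3.9046, 4.5842.
Z = Σ gᵢe^(−Eᵢ/kT) = 4·e^(−0.52510) + 2·e^(−2.3466) + 2·e^(−3.9046) + 6·e^(−4.5842) = 2.3660 + 0.19139 + 0.040298 + 0.061271 = 2.6590.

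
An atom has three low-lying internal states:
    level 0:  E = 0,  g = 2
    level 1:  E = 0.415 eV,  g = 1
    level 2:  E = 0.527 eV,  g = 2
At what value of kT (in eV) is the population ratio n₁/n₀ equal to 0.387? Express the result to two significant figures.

1.6 eV

n₁/n₀ = (g₁/g₀) exp[−(E₁−E₀)/kT] = 0.387.
⇒ (E₁−E₀)/kT = ln((1/2)/0.387) = ln(1.292) = 0.2562.
kT = 0.415 eV / 0.2562 = 1.6 eV.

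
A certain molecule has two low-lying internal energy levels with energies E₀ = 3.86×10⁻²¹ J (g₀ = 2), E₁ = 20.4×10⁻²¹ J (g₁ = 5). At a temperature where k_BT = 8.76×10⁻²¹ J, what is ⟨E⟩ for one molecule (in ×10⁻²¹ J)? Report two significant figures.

Eᵢ/kT = 0.4406, 2.329.
Z = Σ gᵢe^(−Eᵢ/kT) = 2·e^(−0.4406) + 5·e^(−2.329) = 1.287 + 0.4870 = 1.774.
⟨E⟩ = Σ Eᵢ gᵢe^(−Eᵢ/kT) / Z = (3.86·1.287 + 20.4·0.4870) / 1.774 = 8.4 ×10⁻²¹ J.

8.4 ×10⁻²¹ J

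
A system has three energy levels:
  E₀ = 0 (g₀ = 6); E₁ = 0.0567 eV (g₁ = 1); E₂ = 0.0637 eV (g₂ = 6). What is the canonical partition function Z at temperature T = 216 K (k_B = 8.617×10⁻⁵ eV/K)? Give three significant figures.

Z = 6.24

k_BT = 8.617×10⁻⁵ × 216 K = 0.018613 eV.
Eᵢ/kT = 0, 3.0463, 3.4223.
Z = Σ gᵢe^(−Eᵢ/kT) = 6·e^(−0) + 1·e^(−3.0463) + 6·e^(−3.4223) = 6.0000 + 0.047534 + 0.19582 = 6.2434.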